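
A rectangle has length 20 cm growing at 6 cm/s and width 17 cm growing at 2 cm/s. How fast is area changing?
142 cm²/s

A = lw
dA/dt = w·dl/dt + l·dw/dt = 17·6 + 20·2 = 142 cm²/s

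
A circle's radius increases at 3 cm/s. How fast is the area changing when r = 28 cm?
168π cm²/s

A = πr²
dA/dt = 2πr · dr/dt = 2π(28)(3) = 168π cm²/s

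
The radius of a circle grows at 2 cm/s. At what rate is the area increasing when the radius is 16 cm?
64π cm²/s

A = πr²
dA/dt = 2πr · dr/dt = 2π(16)(2) = 64π cm²/s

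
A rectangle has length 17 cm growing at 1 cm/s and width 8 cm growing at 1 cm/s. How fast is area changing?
25 cm²/s

A = lw
dA/dt = w·dl/dt + l·dw/dt = 8·1 + 17·1 = 25 cm²/s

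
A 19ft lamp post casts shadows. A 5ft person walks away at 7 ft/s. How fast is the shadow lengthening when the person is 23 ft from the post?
5/2 ft/s

By similar triangles: 19/(x+s) = 5/s
Solving: s = 5x/14
ds/dt = 5/14 · dx/dt = 5/14 · 7 = 5/2 ft/s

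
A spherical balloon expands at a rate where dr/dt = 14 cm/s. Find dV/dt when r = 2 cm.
224π cm³/s

V = (4/3)πr³
dV/dt = dV/dr · dr/dt = 4πr² · 14
At r = 2: dV/dt = 224π cm³/s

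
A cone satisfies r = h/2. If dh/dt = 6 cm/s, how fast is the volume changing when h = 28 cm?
1176π cm³/s

V = (1/3)π(h/2)²h = πh³/12
dV/dt = πh²/4 · 6
At h = 28: dV/dt = 1176π cm³/s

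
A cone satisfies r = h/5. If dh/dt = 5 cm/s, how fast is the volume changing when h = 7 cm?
49π/5 cm³/s

V = (1/3)π(h/5)²h = πh³/75
dV/dt = πh²/25 · 5
At h = 7: dV/dt = 49π/5 cm³/s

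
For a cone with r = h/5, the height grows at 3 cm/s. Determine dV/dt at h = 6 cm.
108π/25 cm³/s

V = (1/3)π(h/5)²h = πh³/75
dV/dt = πh²/25 · 3
At h = 6: dV/dt = 108π/25 cm³/s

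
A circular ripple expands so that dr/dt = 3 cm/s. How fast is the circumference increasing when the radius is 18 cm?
6π cm/s

C = 2πr
dC/dt = 2π · dr/dt = 2π · 3 = 6π cm/s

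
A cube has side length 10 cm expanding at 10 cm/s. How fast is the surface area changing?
1200 cm²/s

A = 6s²
dA/dt = 12s · ds/dt = 12·10·10 = 1200 cm²/s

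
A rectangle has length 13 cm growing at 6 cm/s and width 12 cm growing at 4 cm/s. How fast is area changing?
124 cm²/s

A = lw
dA/dt = w·dl/dt + l·dw/dt = 12·6 + 13·4 = 124 cm²/s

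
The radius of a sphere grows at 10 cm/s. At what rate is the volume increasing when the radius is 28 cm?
31360π cm³/s

V = (4/3)πr³
dV/dt = dV/dr · dr/dt = 4πr² · 10
At r = 28: dV/dt = 31360π cm³/s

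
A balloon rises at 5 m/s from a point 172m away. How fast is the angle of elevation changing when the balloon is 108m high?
0.020849 rad/s

tan(θ) = y/172
sec²(θ) · dθ/dt = (1/172) · dy/dt
dθ/dt = cos²(θ)/172 · 5 = 172/(172² + 108²) · 5
dθ/dt = 0.020849 rad/s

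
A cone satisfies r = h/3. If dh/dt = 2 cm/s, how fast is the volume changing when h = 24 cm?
128π cm³/s

V = (1/3)π(h/3)²h = πh³/27
dV/dt = πh²/9 · 2
At h = 24: dV/dt = 128π cm³/s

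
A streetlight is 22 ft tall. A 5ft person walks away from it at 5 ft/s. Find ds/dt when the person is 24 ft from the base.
25/17 ft/s

By similar triangles: 22/(x+s) = 5/s
Solving: s = 5x/17
ds/dt = 5/17 · dx/dt = 5/17 · 5 = 25/17 ft/s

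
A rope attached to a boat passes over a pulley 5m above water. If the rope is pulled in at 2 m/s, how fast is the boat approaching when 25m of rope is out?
5√6/6 ≈ 2.041 m/s

rope² = x² + 5²
x = √(25² - 5²) = 10√6
dx/dt = (rope/x) · d(rope)/dt = (25/(10√6)) · (-2) = -5√6/6 m/s
The boat approaches at 5√6/6 ≈ 2.041 m/s.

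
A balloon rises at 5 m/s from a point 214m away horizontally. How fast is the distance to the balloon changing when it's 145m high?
725√66821/66821 ≈ 2.805 m/s

z² = 214² + y²
z = √(214² + 145²) = √66821
dz/dt = y/z · dy/dt = 145/√66821 · 5 = 725√66821/66821 ≈ 2.805 m/s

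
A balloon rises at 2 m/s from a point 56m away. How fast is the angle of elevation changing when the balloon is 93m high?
0.009504 rad/s

tan(θ) = y/56
sec²(θ) · dθ/dt = (1/56) · dy/dt
dθ/dt = cos²(θ)/56 · 2 = 56/(56² + 93²) · 2
dθ/dt = 0.009504 rad/s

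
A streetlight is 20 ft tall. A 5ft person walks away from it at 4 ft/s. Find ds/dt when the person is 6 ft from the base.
4/3 ft/s

By similar triangles: 20/(x+s) = 5/s
Solving: s = 5x/15
ds/dt = 5/15 · dx/dt = 1/3 · 4 = 4/3 ft/s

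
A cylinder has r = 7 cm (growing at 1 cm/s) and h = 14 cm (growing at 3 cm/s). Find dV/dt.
343π cm³/s

V = πr²h
dV/dt = 2πrh·dr/dt + πr²·dh/dt
= 2π(7)(14)(1) + π(7)²(3)
= 343π cm³/s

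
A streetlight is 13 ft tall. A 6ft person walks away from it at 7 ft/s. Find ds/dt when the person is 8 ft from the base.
6 ft/s

By similar triangles: 13/(x+s) = 6/s
Solving: s = 6x/7
ds/dt = 6/7 · dx/dt = 6/7 · 7 = 6 ft/s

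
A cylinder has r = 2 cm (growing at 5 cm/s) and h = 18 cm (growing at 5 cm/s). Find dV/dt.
380π cm³/s

V = πr²h
dV/dt = 2πrh·dr/dt + πr²·dh/dt
= 2π(2)(18)(5) + π(2)²(5)
= 380π cm³/s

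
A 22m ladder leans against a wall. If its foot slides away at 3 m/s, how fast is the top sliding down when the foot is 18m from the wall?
27√10/20 ≈ 4.269 m/s

x² + y² = 22²
2x·dx/dt + 2y·dy/dt = 0
dy/dt = -x/y · dx/dt = -18/(4√10) · 3 = -27√10/20 m/s
The top is descending at 27√10/20 ≈ 4.269 m/s.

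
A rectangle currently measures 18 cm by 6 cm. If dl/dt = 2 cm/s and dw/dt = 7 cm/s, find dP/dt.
18 cm/s

P = 2(l + w)
dP/dt = 2(dl/dt + dw/dt) = 2(2 + 7) = 18 cm/s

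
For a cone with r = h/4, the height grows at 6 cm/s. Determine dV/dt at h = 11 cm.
363π/8 cm³/s

V = (1/3)π(h/4)²h = πh³/48
dV/dt = πh²/16 · 6
At h = 11: dV/dt = 363π/8 cm³/s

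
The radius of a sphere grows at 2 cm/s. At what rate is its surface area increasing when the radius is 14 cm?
224π cm²/s

S = 4πr²
dS/dt = dS/dr · dr/dt = 8πr · 2
At r = 14: dS/dt = 224π cm²/s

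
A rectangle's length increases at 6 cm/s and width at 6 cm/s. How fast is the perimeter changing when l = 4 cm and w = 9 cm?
24 cm/s

P = 2(l + w)
dP/dt = 2(dl/dt + dw/dt) = 2(6 + 6) = 24 cm/s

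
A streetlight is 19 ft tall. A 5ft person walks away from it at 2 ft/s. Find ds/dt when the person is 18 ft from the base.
5/7 ft/s

By similar triangles: 19/(x+s) = 5/s
Solving: s = 5x/14
ds/dt = 5/14 · dx/dt = 5/14 · 2 = 5/7 ft/s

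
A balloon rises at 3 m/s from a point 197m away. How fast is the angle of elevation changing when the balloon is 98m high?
0.012207 rad/s

tan(θ) = y/197
sec²(θ) · dθ/dt = (1/197) · dy/dt
dθ/dt = cos²(θ)/197 · 3 = 197/(197² + 98²) · 3
dθ/dt = 0.012207 rad/s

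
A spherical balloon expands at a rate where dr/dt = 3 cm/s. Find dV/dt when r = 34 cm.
13872π cm³/s

V = (4/3)πr³
dV/dt = dV/dr · dr/dt = 4πr² · 3
At r = 34: dV/dt = 13872π cm³/s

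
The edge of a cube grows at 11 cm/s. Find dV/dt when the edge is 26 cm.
22308 cm³/s

V = s³
dV/dt = 3s² · ds/dt = 3·26²·11 = 22308 cm³/s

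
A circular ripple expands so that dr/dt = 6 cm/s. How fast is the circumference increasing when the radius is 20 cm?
12π cm/s

C = 2πr
dC/dt = 2π · dr/dt = 2π · 6 = 12π cm/s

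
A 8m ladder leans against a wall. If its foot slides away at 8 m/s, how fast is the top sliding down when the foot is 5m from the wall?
40√39/39 ≈ 6.405 m/s

x² + y² = 8²
2x·dx/dt + 2y·dy/dt = 0
dy/dt = -x/y · dx/dt = -5/√39 · 8 = -40√39/39 m/s
The top is descending at 40√39/39 ≈ 6.405 m/s.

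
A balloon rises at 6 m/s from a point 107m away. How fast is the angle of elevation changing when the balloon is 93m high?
0.031943 rad/s

tan(θ) = y/107
sec²(θ) · dθ/dt = (1/107) · dy/dt
dθ/dt = cos²(θ)/107 · 6 = 107/(107² + 93²) · 6
dθ/dt = 0.031943 rad/s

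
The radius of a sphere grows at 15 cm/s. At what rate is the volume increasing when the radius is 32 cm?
61440π cm³/s

V = (4/3)πr³
dV/dt = dV/dr · dr/dt = 4πr² · 15
At r = 32: dV/dt = 61440π cm³/s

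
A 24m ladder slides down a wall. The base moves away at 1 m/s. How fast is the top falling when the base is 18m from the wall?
3√7/7 ≈ 1.134 m/s

x² + y² = 24²
2x·dx/dt + 2y·dy/dt = 0
dy/dt = -x/y · dx/dt = -18/(6√7) · 1 = -3√7/7 m/s
The top is descending at 3√7/7 ≈ 1.134 m/s.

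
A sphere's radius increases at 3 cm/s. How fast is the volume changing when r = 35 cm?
14700π cm³/s

V = (4/3)πr³
dV/dt = dV/dr · dr/dt = 4πr² · 3
At r = 35: dV/dt = 14700π cm³/s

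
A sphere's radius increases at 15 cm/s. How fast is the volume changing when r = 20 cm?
24000π cm³/s

V = (4/3)πr³
dV/dt = dV/dr · dr/dt = 4πr² · 15
At r = 20: dV/dt = 24000π cm³/s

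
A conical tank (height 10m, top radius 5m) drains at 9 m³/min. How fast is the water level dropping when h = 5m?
36/(25π) ≈ 0.4584 m/min

r/h = 5/10, so r = (1/2)h
V = (1/3)πr²h = (1/3)π((1/2)h)²h = (1/12)πh³
dV/dh = (1/4)πh²
dh/dt = (dV/dt)/(dV/dh) = -9/((1/4)π·5²) = -36/(25π) m/min
The level is dropping at 36/(25π) ≈ 0.4584 m/min.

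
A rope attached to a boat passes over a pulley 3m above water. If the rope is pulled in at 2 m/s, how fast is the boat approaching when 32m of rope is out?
64√1015/1015 ≈ 2.009 m/s

rope² = x² + 3²
x = √(32² - 3²) = √1015
dx/dt = (rope/x) · d(rope)/dt = (32/√1015) · (-2) = -64√1015/1015 m/s
The boat approaches at 64√1015/1015 ≈ 2.009 m/s.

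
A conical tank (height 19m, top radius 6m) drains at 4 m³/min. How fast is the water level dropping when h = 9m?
361/(729π) ≈ 0.1576 m/min

r/h = 6/19, so r = (6/19)h
V = (1/3)πr²h = (1/3)π((6/19)h)²h = (12/361)πh³
dV/dh = (36/361)πh²
dh/dt = (dV/dt)/(dV/dh) = -4/((36/361)π·9²) = -361/(729π) m/min
The level is dropping at 361/(729π) ≈ 0.1576 m/min.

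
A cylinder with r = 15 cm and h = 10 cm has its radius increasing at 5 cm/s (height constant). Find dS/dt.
400π cm²/s

S = 2πrh + 2πr² (lateral + bases)
dS/dt = (2πh + 4πr)·dr/dt = (2π·10 + 4π·15)·5
= 400π cm²/s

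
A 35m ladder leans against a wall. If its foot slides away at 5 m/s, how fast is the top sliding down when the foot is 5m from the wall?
5√3/12 ≈ 0.7217 m/s

x² + y² = 35²
2x·dx/dt + 2y·dy/dt = 0
dy/dt = -x/y · dx/dt = -5/(20√3) · 5 = -5√3/12 m/s
The top is descending at 5√3/12 ≈ 0.7217 m/s.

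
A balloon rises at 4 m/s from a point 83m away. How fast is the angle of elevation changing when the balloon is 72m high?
0.027499 rad/s

tan(θ) = y/83
sec²(θ) · dθ/dt = (1/83) · dy/dt
dθ/dt = cos²(θ)/83 · 4 = 83/(83² + 72²) · 4
dθ/dt = 0.027499 rad/s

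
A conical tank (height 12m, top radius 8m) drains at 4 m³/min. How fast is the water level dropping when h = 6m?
1/(4π) ≈ 0.07958 m/min

r/h = 8/12, so r = (2/3)h
V = (1/3)πr²h = (1/3)π((2/3)h)²h = (4/27)πh³
dV/dh = (4/9)πh²
dh/dt = (dV/dt)/(dV/dh) = -4/((4/9)π·6²) = -1/(4π) m/min
The level is dropping at 1/(4π) ≈ 0.07958 m/min.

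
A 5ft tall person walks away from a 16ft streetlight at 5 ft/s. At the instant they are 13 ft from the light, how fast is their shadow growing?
25/11 ft/s

By similar triangles: 16/(x+s) = 5/s
Solving: s = 5x/11
ds/dt = 5/11 · dx/dt = 5/11 · 5 = 25/11 ft/s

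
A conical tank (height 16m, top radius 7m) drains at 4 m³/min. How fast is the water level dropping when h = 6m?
256/(441π) ≈ 0.1848 m/min

r/h = 7/16, so r = (7/16)h
V = (1/3)πr²h = (1/3)π((7/16)h)²h = (49/768)πh³
dV/dh = (49/256)πh²
dh/dt = (dV/dt)/(dV/dh) = -4/((49/256)π·6²) = -256/(441π) m/min
The level is dropping at 256/(441π) ≈ 0.1848 m/min.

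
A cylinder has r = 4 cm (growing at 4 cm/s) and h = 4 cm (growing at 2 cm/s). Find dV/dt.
160π cm³/s

V = πr²h
dV/dt = 2πrh·dr/dt + πr²·dh/dt
= 2π(4)(4)(4) + π(4)²(2)
= 160π cm³/s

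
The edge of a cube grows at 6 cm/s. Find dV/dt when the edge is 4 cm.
288 cm³/s

V = s³
dV/dt = 3s² · ds/dt = 3·4²·6 = 288 cm³/s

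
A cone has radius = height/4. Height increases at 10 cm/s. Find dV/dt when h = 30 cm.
1125π/2 cm³/s

V = (1/3)π(h/4)²h = πh³/48
dV/dt = πh²/16 · 10
At h = 30: dV/dt = 1125π/2 cm³/s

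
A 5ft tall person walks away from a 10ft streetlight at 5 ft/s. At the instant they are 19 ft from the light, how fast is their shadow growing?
5 ft/s

By similar triangles: 10/(x+s) = 5/s
Solving: s = 5x/5
ds/dt = 5/5 · dx/dt = 1 · 5 = 5 ft/s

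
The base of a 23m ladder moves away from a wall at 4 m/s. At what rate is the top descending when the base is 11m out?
11√102/51 ≈ 2.178 m/s

x² + y² = 23²
2x·dx/dt + 2y·dy/dt = 0
dy/dt = -x/y · dx/dt = -11/(2√102) · 4 = -11√102/51 m/s
The top is descending at 11√102/51 ≈ 2.178 m/s.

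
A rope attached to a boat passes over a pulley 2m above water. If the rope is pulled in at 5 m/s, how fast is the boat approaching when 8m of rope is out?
4√15/3 ≈ 5.164 m/s

rope² = x² + 2²
x = √(8² - 2²) = 2√15
dx/dt = (rope/x) · d(rope)/dt = (8/(2√15)) · (-5) = -4√15/3 m/s
The boat approaches at 4√15/3 ≈ 5.164 m/s.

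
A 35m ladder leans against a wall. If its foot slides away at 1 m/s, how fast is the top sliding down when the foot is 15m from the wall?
3√10/20 ≈ 0.4743 m/s

x² + y² = 35²
2x·dx/dt + 2y·dy/dt = 0
dy/dt = -x/y · dx/dt = -15/(10√10) · 1 = -3√10/20 m/s
The top is descending at 3√10/20 ≈ 0.4743 m/s.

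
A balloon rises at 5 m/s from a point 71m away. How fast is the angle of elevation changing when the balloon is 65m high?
0.038312 rad/s

tan(θ) = y/71
sec²(θ) · dθ/dt = (1/71) · dy/dt
dθ/dt = cos²(θ)/71 · 5 = 71/(71² + 65²) · 5
dθ/dt = 0.038312 rad/s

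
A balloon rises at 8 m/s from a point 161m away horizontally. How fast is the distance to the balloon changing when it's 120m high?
960√40321/40321 ≈ 4.781 m/s

z² = 161² + y²
z = √(161² + 120²) = √40321
dz/dt = y/z · dy/dt = 120/√40321 · 8 = 960√40321/40321 ≈ 4.781 m/s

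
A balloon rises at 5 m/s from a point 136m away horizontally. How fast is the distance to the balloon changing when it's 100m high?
125√1781/1781 ≈ 2.962 m/s

z² = 136² + y²
z = √(136² + 100²) = 4√1781
dz/dt = y/z · dy/dt = 100/(4√1781) · 5 = 125√1781/1781 ≈ 2.962 m/s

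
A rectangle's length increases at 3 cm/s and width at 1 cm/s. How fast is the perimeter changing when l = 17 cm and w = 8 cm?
8 cm/s

P = 2(l + w)
dP/dt = 2(dl/dt + dw/dt) = 2(3 + 1) = 8 cm/s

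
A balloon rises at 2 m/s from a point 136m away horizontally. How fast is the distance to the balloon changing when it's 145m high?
290√39521/39521 ≈ 1.459 m/s

z² = 136² + y²
z = √(136² + 145²) = √39521
dz/dt = y/z · dy/dt = 145/√39521 · 2 = 290√39521/39521 ≈ 1.459 m/s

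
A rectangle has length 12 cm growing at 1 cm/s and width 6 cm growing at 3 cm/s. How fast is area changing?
42 cm²/s

A = lw
dA/dt = w·dl/dt + l·dw/dt = 6·1 + 12·3 = 42 cm²/s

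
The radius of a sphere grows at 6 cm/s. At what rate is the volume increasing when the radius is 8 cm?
1536π cm³/s

V = (4/3)πr³
dV/dt = dV/dr · dr/dt = 4πr² · 6
At r = 8: dV/dt = 1536π cm³/s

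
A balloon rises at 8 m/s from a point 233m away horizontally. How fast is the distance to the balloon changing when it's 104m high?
832√65105/65105 ≈ 3.261 m/s

z² = 233² + y²
z = √(233² + 104²) = √65105
dz/dt = y/z · dy/dt = 104/√65105 · 8 = 832√65105/65105 ≈ 3.261 m/s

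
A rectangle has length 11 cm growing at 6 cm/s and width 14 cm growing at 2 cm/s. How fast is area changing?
106 cm²/s

A = lw
dA/dt = w·dl/dt + l·dw/dt = 14·6 + 11·2 = 106 cm²/s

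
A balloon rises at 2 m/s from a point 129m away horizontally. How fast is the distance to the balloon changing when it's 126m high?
84√3613/3613 ≈ 1.397 m/s

z² = 129² + y²
z = √(129² + 126²) = 3√3613
dz/dt = y/z · dy/dt = 126/(3√3613) · 2 = 84√3613/3613 ≈ 1.397 m/s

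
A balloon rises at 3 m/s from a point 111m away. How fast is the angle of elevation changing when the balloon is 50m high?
0.022468 rad/s

tan(θ) = y/111
sec²(θ) · dθ/dt = (1/111) · dy/dt
dθ/dt = cos²(θ)/111 · 3 = 111/(111² + 50²) · 3
dθ/dt = 0.022468 rad/s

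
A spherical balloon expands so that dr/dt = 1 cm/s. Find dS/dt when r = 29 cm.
232π cm²/s

S = 4πr²
dS/dt = dS/dr · dr/dt = 8πr · 1
At r = 29: dS/dt = 232π cm²/s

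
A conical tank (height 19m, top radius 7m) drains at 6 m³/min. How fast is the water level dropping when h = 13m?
2166/(8281π) ≈ 0.08326 m/min

r/h = 7/19, so r = (7/19)h
V = (1/3)πr²h = (1/3)π((7/19)h)²h = (49/1083)πh³
dV/dh = (49/361)πh²
dh/dt = (dV/dt)/(dV/dh) = -6/((49/361)π·13²) = -2166/(8281π) m/min
The level is dropping at 2166/(8281π) ≈ 0.08326 m/min.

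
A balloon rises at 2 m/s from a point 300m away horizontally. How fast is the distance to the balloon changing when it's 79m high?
158√96241/96241 ≈ 0.5093 m/s

z² = 300² + y²
z = √(300² + 79²) = √96241
dz/dt = y/z · dy/dt = 79/√96241 · 2 = 158√96241/96241 ≈ 0.5093 m/s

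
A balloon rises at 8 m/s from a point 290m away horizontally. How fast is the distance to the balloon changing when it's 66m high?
132√22114/11057 ≈ 1.775 m/s

z² = 290² + y²
z = √(290² + 66²) = 2√22114
dz/dt = y/z · dy/dt = 66/(2√22114) · 8 = 132√22114/11057 ≈ 1.775 m/s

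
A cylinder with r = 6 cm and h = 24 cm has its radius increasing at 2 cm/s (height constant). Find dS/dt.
144π cm²/s

S = 2πrh + 2πr² (lateral + bases)
dS/dt = (2πh + 4πr)·dr/dt = (2π·24 + 4π·6)·2
= 144π cm²/s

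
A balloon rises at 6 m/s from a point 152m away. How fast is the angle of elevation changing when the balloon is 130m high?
0.022798 rad/s

tan(θ) = y/152
sec²(θ) · dθ/dt = (1/152) · dy/dt
dθ/dt = cos²(θ)/152 · 6 = 152/(152² + 130²) · 6
dθ/dt = 0.022798 rad/s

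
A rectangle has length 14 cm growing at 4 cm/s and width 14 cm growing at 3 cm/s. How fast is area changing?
98 cm²/s

A = lw
dA/dt = w·dl/dt + l·dw/dt = 14·4 + 14·3 = 98 cm²/s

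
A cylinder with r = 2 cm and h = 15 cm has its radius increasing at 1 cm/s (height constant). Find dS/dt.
38π cm²/s

S = 2πrh + 2πr² (lateral + bases)
dS/dt = (2πh + 4πr)·dr/dt = (2π·15 + 4π·2)·1
= 38π cm²/s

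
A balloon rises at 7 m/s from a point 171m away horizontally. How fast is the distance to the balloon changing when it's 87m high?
203√4090/4090 ≈ 3.174 m/s

z² = 171² + y²
z = √(171² + 87²) = 3√4090
dz/dt = y/z · dy/dt = 87/(3√4090) · 7 = 203√4090/4090 ≈ 3.174 m/s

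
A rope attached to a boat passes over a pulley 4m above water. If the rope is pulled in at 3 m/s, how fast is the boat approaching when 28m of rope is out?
7√3/4 ≈ 3.031 m/s

rope² = x² + 4²
x = √(28² - 4²) = 16√3
dx/dt = (rope/x) · d(rope)/dt = (28/(16√3)) · (-3) = -7√3/4 m/s
The boat approaches at 7√3/4 ≈ 3.031 m/s.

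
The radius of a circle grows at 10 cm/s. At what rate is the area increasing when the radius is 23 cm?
460π cm²/s

A = πr²
dA/dt = 2πr · dr/dt = 2π(23)(10) = 460π cm²/s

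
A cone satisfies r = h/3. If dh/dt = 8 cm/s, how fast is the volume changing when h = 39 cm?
1352π cm³/s

V = (1/3)π(h/3)²h = πh³/27
dV/dt = πh²/9 · 8
At h = 39: dV/dt = 1352π cm³/s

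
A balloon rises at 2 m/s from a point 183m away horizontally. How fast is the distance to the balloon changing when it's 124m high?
248√48865/48865 ≈ 1.122 m/s

z² = 183² + y²
z = √(183² + 124²) = √48865
dz/dt = y/z · dy/dt = 124/√48865 · 2 = 248√48865/48865 ≈ 1.122 m/s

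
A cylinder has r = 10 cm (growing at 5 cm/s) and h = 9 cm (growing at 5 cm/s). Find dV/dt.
1400π cm³/s

V = πr²h
dV/dt = 2πrh·dr/dt + πr²·dh/dt
= 2π(10)(9)(5) + π(10)²(5)
= 1400π cm³/s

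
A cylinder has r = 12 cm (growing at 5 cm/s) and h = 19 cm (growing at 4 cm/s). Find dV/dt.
2856π cm³/s

V = πr²h
dV/dt = 2πrh·dr/dt + πr²·dh/dt
= 2π(12)(19)(5) + π(12)²(4)
= 2856π cm³/s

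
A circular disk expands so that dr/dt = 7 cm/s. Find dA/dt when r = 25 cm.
350π cm²/s

A = πr²
dA/dt = 2πr · dr/dt = 2π(25)(7) = 350π cm²/s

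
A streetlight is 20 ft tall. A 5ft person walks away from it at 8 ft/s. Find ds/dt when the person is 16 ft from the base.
8/3 ft/s

By similar triangles: 20/(x+s) = 5/s
Solving: s = 5x/15
ds/dt = 5/15 · dx/dt = 1/3 · 8 = 8/3 ft/s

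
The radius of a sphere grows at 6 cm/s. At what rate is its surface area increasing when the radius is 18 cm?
864π cm²/s

S = 4πr²
dS/dt = dS/dr · dr/dt = 8πr · 6
At r = 18: dS/dt = 864π cm²/s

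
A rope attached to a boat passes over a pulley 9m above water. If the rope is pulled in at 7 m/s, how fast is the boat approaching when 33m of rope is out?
11√7/4 ≈ 7.276 m/s

rope² = x² + 9²
x = √(33² - 9²) = 12√7
dx/dt = (rope/x) · d(rope)/dt = (33/(12√7)) · (-7) = -11√7/4 m/s
The boat approaches at 11√7/4 ≈ 7.276 m/s.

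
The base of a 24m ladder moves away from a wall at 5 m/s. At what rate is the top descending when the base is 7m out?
35√527/527 ≈ 1.525 m/s

x² + y² = 24²
2x·dx/dt + 2y·dy/dt = 0
dy/dt = -x/y · dx/dt = -7/√527 · 5 = -35√527/527 m/s
The top is descending at 35√527/527 ≈ 1.525 m/s.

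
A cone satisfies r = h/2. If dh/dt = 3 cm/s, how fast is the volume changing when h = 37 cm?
4107π/4 cm³/s

V = (1/3)π(h/2)²h = πh³/12
dV/dt = πh²/4 · 3
At h = 37: dV/dt = 4107π/4 cm³/s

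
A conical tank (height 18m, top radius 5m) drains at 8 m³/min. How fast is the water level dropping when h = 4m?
162/(25π) ≈ 2.063 m/min

r/h = 5/18, so r = (5/18)h
V = (1/3)πr²h = (1/3)π((5/18)h)²h = (25/972)πh³
dV/dh = (25/324)πh²
dh/dt = (dV/dt)/(dV/dh) = -8/((25/324)π·4²) = -162/(25π) m/min
The level is dropping at 162/(25π) ≈ 2.063 m/min.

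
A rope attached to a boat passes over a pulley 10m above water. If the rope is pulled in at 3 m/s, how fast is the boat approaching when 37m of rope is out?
37√141/141 ≈ 3.116 m/s

rope² = x² + 10²
x = √(37² - 10²) = 3√141
dx/dt = (rope/x) · d(rope)/dt = (37/(3√141)) · (-3) = -37√141/141 m/s
The boat approaches at 37√141/141 ≈ 3.116 m/s.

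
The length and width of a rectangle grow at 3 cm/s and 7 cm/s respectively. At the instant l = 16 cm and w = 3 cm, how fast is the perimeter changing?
20 cm/s

P = 2(l + w)
dP/dt = 2(dl/dt + dw/dt) = 2(3 + 7) = 20 cm/s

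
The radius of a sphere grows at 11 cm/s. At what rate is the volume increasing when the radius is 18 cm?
14256π cm³/s

V = (4/3)πr³
dV/dt = dV/dr · dr/dt = 4πr² · 11
At r = 18: dV/dt = 14256π cm³/s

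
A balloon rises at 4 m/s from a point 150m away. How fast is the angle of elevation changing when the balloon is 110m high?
0.017341 rad/s

tan(θ) = y/150
sec²(θ) · dθ/dt = (1/150) · dy/dt
dθ/dt = cos²(θ)/150 · 4 = 150/(150² + 110²) · 4
dθ/dt = 0.017341 rad/s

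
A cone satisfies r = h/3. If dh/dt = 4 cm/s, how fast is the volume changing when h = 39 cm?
676π cm³/s

V = (1/3)π(h/3)²h = πh³/27
dV/dt = πh²/9 · 4
At h = 39: dV/dt = 676π cm³/s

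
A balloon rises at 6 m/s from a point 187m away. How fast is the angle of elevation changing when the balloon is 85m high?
0.026591 rad/s

tan(θ) = y/187
sec²(θ) · dθ/dt = (1/187) · dy/dt
dθ/dt = cos²(θ)/187 · 6 = 187/(187² + 85²) · 6
dθ/dt = 0.026591 rad/s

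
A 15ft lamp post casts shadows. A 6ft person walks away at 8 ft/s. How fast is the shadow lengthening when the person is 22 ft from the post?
16/3 ft/s

By similar triangles: 15/(x+s) = 6/s
Solving: s = 6x/9
ds/dt = 6/9 · dx/dt = 2/3 · 8 = 16/3 ft/s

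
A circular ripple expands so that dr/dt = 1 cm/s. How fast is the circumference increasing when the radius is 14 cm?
2π cm/s

C = 2πr
dC/dt = 2π · dr/dt = 2π · 1 = 2π cm/s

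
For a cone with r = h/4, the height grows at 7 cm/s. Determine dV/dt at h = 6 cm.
63π/4 cm³/s

V = (1/3)π(h/4)²h = πh³/48
dV/dt = πh²/16 · 7
At h = 6: dV/dt = 63π/4 cm³/s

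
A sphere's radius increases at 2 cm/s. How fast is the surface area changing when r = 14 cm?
224π cm²/s

S = 4πr²
dS/dt = dS/dr · dr/dt = 8πr · 2
At r = 14: dS/dt = 224π cm²/s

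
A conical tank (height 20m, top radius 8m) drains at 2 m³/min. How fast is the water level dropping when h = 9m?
25/(162π) ≈ 0.04912 m/min

r/h = 8/20, so r = (2/5)h
V = (1/3)πr²h = (1/3)π((2/5)h)²h = (4/75)πh³
dV/dh = (4/25)πh²
dh/dt = (dV/dt)/(dV/dh) = -2/((4/25)π·9²) = -25/(162π) m/min
The level is dropping at 25/(162π) ≈ 0.04912 m/min.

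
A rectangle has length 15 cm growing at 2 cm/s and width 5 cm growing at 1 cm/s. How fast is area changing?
25 cm²/s

A = lw
dA/dt = w·dl/dt + l·dw/dt = 5·2 + 15·1 = 25 cm²/s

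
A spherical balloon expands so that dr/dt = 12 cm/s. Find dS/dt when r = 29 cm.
2784π cm²/s

S = 4πr²
dS/dt = dS/dr · dr/dt = 8πr · 12
At r = 29: dS/dt = 2784π cm²/s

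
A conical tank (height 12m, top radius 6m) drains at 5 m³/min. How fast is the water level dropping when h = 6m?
5/(9π) ≈ 0.1768 m/min

r/h = 6/12, so r = (1/2)h
V = (1/3)πr²h = (1/3)π((1/2)h)²h = (1/12)πh³
dV/dh = (1/4)πh²
dh/dt = (dV/dt)/(dV/dh) = -5/((1/4)π·6²) = -5/(9π) m/min
The level is dropping at 5/(9π) ≈ 0.1768 m/min.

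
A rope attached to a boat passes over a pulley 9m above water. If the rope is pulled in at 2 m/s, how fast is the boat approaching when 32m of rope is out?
64√943/943 ≈ 2.084 m/s

rope² = x² + 9²
x = √(32² - 9²) = √943
dx/dt = (rope/x) · d(rope)/dt = (32/√943) · (-2) = -64√943/943 m/s
The boat approaches at 64√943/943 ≈ 2.084 m/s.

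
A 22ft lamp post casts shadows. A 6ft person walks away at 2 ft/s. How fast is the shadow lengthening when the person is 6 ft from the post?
3/4 ft/s

By similar triangles: 22/(x+s) = 6/s
Solving: s = 6x/16
ds/dt = 6/16 · dx/dt = 3/8 · 2 = 3/4 ft/s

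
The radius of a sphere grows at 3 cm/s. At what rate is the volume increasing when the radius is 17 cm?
3468π cm³/s

V = (4/3)πr³
dV/dt = dV/dr · dr/dt = 4πr² · 3
At r = 17: dV/dt = 3468π cm³/s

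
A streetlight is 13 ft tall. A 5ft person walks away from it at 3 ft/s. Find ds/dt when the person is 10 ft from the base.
15/8 ft/s

By similar triangles: 13/(x+s) = 5/s
Solving: s = 5x/8
ds/dt = 5/8 · dx/dt = 5/8 · 3 = 15/8 ft/s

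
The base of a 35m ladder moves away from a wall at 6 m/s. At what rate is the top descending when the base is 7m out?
√6/2 ≈ 1.225 m/s

x² + y² = 35²
2x·dx/dt + 2y·dy/dt = 0
dy/dt = -x/y · dx/dt = -7/(14√6) · 6 = -√6/2 m/s
The top is descending at √6/2 ≈ 1.225 m/s.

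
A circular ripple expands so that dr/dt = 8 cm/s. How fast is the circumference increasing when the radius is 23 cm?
16π cm/s

C = 2πr
dC/dt = 2π · dr/dt = 2π · 8 = 16π cm/s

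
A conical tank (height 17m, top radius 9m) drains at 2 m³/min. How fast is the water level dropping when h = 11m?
578/(9801π) ≈ 0.01877 m/min

r/h = 9/17, so r = (9/17)h
V = (1/3)πr²h = (1/3)π((9/17)h)²h = (27/289)πh³
dV/dh = (81/289)πh²
dh/dt = (dV/dt)/(dV/dh) = -2/((81/289)π·11²) = -578/(9801π) m/min
The level is dropping at 578/(9801π) ≈ 0.01877 m/min.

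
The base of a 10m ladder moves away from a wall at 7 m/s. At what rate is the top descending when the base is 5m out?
7√3/3 ≈ 4.041 m/s

x² + y² = 10²
2x·dx/dt + 2y·dy/dt = 0
dy/dt = -x/y · dx/dt = -5/(5√3) · 7 = -7√3/3 m/s
The top is descending at 7√3/3 ≈ 4.041 m/s.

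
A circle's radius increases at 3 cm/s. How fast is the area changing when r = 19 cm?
114π cm²/s

A = πr²
dA/dt = 2πr · dr/dt = 2π(19)(3) = 114π cm²/s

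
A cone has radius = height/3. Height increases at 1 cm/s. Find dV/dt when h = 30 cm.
100π cm³/s

V = (1/3)π(h/3)²h = πh³/27
dV/dt = πh²/9 · 1
At h = 30: dV/dt = 100π cm³/s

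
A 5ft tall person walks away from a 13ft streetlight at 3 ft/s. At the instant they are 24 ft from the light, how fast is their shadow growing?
15/8 ft/s

By similar triangles: 13/(x+s) = 5/s
Solving: s = 5x/8
ds/dt = 5/8 · dx/dt = 5/8 · 3 = 15/8 ft/s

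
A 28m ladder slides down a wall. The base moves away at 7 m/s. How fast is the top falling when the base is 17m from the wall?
119√55/165 ≈ 5.349 m/s

x² + y² = 28²
2x·dx/dt + 2y·dy/dt = 0
dy/dt = -x/y · dx/dt = -17/(3√55) · 7 = -119√55/165 m/s
The top is descending at 119√55/165 ≈ 5.349 m/s.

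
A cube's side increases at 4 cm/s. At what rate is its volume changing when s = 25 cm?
7500 cm³/s

V = s³
dV/dt = 3s² · ds/dt = 3·25²·4 = 7500 cm³/s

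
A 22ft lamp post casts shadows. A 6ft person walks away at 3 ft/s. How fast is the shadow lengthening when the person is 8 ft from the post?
9/8 ft/s

By similar triangles: 22/(x+s) = 6/s
Solving: s = 6x/16
ds/dt = 6/16 · dx/dt = 3/8 · 3 = 9/8 ft/s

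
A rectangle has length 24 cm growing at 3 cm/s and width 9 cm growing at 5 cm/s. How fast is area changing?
147 cm²/s

A = lw
dA/dt = w·dl/dt + l·dw/dt = 9·3 + 24·5 = 147 cm²/s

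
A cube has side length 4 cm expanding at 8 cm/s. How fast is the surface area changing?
384 cm²/s

A = 6s²
dA/dt = 12s · ds/dt = 12·4·8 = 384 cm²/s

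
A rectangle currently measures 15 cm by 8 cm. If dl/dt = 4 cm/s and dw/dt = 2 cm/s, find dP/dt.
12 cm/s

P = 2(l + w)
dP/dt = 2(dl/dt + dw/dt) = 2(4 + 2) = 12 cm/s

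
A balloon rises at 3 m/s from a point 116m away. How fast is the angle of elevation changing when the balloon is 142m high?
0.010351 rad/s

tan(θ) = y/116
sec²(θ) · dθ/dt = (1/116) · dy/dt
dθ/dt = cos²(θ)/116 · 3 = 116/(116² + 142²) · 3
dθ/dt = 0.010351 rad/s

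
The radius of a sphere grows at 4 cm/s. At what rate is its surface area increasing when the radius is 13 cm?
416π cm²/s

S = 4πr²
dS/dt = dS/dr · dr/dt = 8πr · 4
At r = 13: dS/dt = 416π cm²/s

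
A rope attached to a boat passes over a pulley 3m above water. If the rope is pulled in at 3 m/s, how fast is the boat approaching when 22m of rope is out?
66√19/95 ≈ 3.028 m/s

rope² = x² + 3²
x = √(22² - 3²) = 5√19
dx/dt = (rope/x) · d(rope)/dt = (22/(5√19)) · (-3) = -66√19/95 m/s
The boat approaches at 66√19/95 ≈ 3.028 m/s.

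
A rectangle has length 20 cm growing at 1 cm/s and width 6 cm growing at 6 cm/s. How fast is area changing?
126 cm²/s

A = lw
dA/dt = w·dl/dt + l·dw/dt = 6·1 + 20·6 = 126 cm²/s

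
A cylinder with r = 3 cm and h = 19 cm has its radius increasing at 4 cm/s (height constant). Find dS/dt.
200π cm²/s

S = 2πrh + 2πr² (lateral + bases)
dS/dt = (2πh + 4πr)·dr/dt = (2π·19 + 4π·3)·4
= 200π cm²/s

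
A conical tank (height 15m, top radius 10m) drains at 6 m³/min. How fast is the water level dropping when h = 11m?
27/(242π) ≈ 0.03551 m/min

r/h = 10/15, so r = (2/3)h
V = (1/3)πr²h = (1/3)π((2/3)h)²h = (4/27)πh³
dV/dh = (4/9)πh²
dh/dt = (dV/dt)/(dV/dh) = -6/((4/9)π·11²) = -27/(242π) m/min
The level is dropping at 27/(242π) ≈ 0.03551 m/min.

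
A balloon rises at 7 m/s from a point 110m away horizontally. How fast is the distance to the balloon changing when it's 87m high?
609√19669/19669 ≈ 4.342 m/s

z² = 110² + y²
z = √(110² + 87²) = √19669
dz/dt = y/z · dy/dt = 87/√19669 · 7 = 609√19669/19669 ≈ 4.342 m/s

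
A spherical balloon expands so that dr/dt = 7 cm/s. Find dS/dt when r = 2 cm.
112π cm²/s

S = 4πr²
dS/dt = dS/dr · dr/dt = 8πr · 7
At r = 2: dS/dt = 112π cm²/s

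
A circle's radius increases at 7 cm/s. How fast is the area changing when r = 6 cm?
84π cm²/s

A = πr²
dA/dt = 2πr · dr/dt = 2π(6)(7) = 84π cm²/s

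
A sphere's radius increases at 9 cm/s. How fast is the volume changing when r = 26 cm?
24336π cm³/s

V = (4/3)πr³
dV/dt = dV/dr · dr/dt = 4πr² · 9
At r = 26: dV/dt = 24336π cm³/s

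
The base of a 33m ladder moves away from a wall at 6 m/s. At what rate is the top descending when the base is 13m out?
39√230/230 ≈ 2.572 m/s

x² + y² = 33²
2x·dx/dt + 2y·dy/dt = 0
dy/dt = -x/y · dx/dt = -13/(2√230) · 6 = -39√230/230 m/s
The top is descending at 39√230/230 ≈ 2.572 m/s.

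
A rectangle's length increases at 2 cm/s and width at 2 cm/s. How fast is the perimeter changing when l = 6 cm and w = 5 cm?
8 cm/s

P = 2(l + w)
dP/dt = 2(dl/dt + dw/dt) = 2(2 + 2) = 8 cm/s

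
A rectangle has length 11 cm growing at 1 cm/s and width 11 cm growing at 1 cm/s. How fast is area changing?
22 cm²/s

A = lw
dA/dt = w·dl/dt + l·dw/dt = 11·1 + 11·1 = 22 cm²/s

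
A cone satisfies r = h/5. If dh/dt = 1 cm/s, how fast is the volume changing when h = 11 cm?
121π/25 cm³/s

V = (1/3)π(h/5)²h = πh³/75
dV/dt = πh²/25 · 1
At h = 11: dV/dt = 121π/25 cm³/s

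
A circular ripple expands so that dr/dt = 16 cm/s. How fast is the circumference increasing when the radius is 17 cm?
32π cm/s

C = 2πr
dC/dt = 2π · dr/dt = 2π · 16 = 32π cm/s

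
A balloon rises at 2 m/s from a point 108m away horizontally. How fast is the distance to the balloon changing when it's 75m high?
50√1921/1921 ≈ 1.141 m/s

z² = 108² + y²
z = √(108² + 75²) = 3√1921
dz/dt = y/z · dy/dt = 75/(3√1921) · 2 = 50√1921/1921 ≈ 1.141 m/s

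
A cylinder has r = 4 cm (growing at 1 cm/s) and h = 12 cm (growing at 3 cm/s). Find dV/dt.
144π cm³/s

V = πr²h
dV/dt = 2πrh·dr/dt + πr²·dh/dt
= 2π(4)(12)(1) + π(4)²(3)
= 144π cm³/s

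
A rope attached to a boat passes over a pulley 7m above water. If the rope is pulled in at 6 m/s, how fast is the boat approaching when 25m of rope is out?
25/4 = 6.25 m/s

rope² = x² + 7²
x = √(25² - 7²) = 24
dx/dt = (rope/x) · d(rope)/dt = (25/24) · (-6) = -25/4 m/s
The boat approaches at 25/4 = 6.25 m/s.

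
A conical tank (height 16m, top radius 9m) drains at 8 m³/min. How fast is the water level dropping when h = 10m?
512/(2025π) ≈ 0.08048 m/min

r/h = 9/16, so r = (9/16)h
V = (1/3)πr²h = (1/3)π((9/16)h)²h = (27/256)πh³
dV/dh = (81/256)πh²
dh/dt = (dV/dt)/(dV/dh) = -8/((81/256)π·10²) = -512/(2025π) m/min
The level is dropping at 512/(2025π) ≈ 0.08048 m/min.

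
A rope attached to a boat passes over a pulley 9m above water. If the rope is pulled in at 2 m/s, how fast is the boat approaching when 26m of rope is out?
52√595/595 ≈ 2.132 m/s

rope² = x² + 9²
x = √(26² - 9²) = √595
dx/dt = (rope/x) · d(rope)/dt = (26/√595) · (-2) = -52√595/595 m/s
The boat approaches at 52√595/595 ≈ 2.132 m/s.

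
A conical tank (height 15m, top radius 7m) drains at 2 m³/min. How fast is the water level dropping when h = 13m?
450/(8281π) ≈ 0.0173 m/min

r/h = 7/15, so r = (7/15)h
V = (1/3)πr²h = (1/3)π((7/15)h)²h = (49/675)πh³
dV/dh = (49/225)πh²
dh/dt = (dV/dt)/(dV/dh) = -2/((49/225)π·13²) = -450/(8281π) m/min
The level is dropping at 450/(8281π) ≈ 0.0173 m/min.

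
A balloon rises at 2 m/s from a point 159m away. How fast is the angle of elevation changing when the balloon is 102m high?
0.008911 rad/s

tan(θ) = y/159
sec²(θ) · dθ/dt = (1/159) · dy/dt
dθ/dt = cos²(θ)/159 · 2 = 159/(159² + 102²) · 2
dθ/dt = 0.008911 rad/s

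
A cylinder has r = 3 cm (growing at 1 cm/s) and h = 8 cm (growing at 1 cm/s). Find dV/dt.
57π cm³/s

V = πr²h
dV/dt = 2πrh·dr/dt + πr²·dh/dt
= 2π(3)(8)(1) + π(3)²(1)
= 57π cm³/s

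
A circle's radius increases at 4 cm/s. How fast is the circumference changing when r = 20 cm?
8π cm/s

C = 2πr
dC/dt = 2π · dr/dt = 2π · 4 = 8π cm/s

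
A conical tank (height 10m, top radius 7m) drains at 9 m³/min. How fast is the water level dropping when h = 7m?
900/(2401π) ≈ 0.1193 m/min

r/h = 7/10, so r = (7/10)h
V = (1/3)πr²h = (1/3)π((7/10)h)²h = (49/300)πh³
dV/dh = (49/100)πh²
dh/dt = (dV/dt)/(dV/dh) = -9/((49/100)π·7²) = -900/(2401π) m/min
The level is dropping at 900/(2401π) ≈ 0.1193 m/min.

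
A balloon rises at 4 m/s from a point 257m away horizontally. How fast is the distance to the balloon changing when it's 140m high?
560√85649/85649 ≈ 1.913 m/s

z² = 257² + y²
z = √(257² + 140²) = √85649
dz/dt = y/z · dy/dt = 140/√85649 · 4 = 560√85649/85649 ≈ 1.913 m/s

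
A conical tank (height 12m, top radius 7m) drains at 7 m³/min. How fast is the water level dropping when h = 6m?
4/(7π) ≈ 0.1819 m/min

r/h = 7/12, so r = (7/12)h
V = (1/3)πr²h = (1/3)π((7/12)h)²h = (49/432)πh³
dV/dh = (49/144)πh²
dh/dt = (dV/dt)/(dV/dh) = -7/((49/144)π·6²) = -4/(7π) m/min
The level is dropping at 4/(7π) ≈ 0.1819 m/min.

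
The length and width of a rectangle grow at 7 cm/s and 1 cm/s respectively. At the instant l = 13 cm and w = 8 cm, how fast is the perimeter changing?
16 cm/s

P = 2(l + w)
dP/dt = 2(dl/dt + dw/dt) = 2(7 + 1) = 16 cm/s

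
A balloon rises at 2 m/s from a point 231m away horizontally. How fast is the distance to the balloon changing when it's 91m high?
13√1258/629 ≈ 0.733 m/s

z² = 231² + y²
z = √(231² + 91²) = 7√1258
dz/dt = y/z · dy/dt = 91/(7√1258) · 2 = 13√1258/629 ≈ 0.733 m/s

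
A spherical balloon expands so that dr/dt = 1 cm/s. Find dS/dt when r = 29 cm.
232π cm²/s

S = 4πr²
dS/dt = dS/dr · dr/dt = 8πr · 1
At r = 29: dS/dt = 232π cm²/s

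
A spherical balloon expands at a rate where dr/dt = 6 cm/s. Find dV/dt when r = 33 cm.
26136π cm³/s

V = (4/3)πr³
dV/dt = dV/dr · dr/dt = 4πr² · 6
At r = 33: dV/dt = 26136π cm³/s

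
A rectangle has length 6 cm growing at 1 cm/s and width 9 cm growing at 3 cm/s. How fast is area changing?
27 cm²/s

A = lw
dA/dt = w·dl/dt + l·dw/dt = 9·1 + 6·3 = 27 cm²/s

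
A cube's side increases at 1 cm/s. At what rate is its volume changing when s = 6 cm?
108 cm³/s

V = s³
dV/dt = 3s² · ds/dt = 3·6²·1 = 108 cm³/s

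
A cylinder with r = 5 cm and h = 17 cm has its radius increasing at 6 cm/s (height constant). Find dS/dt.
324π cm²/s

S = 2πrh + 2πr² (lateral + bases)
dS/dt = (2πh + 4πr)·dr/dt = (2π·17 + 4π·5)·6
= 324π cm²/s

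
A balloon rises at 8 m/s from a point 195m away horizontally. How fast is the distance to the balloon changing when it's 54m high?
144√4549/4549 ≈ 2.135 m/s

z² = 195² + y²
z = √(195² + 54²) = 3√4549
dz/dt = y/z · dy/dt = 54/(3√4549) · 8 = 144√4549/4549 ≈ 2.135 m/s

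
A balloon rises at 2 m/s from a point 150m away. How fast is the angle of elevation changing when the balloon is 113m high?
0.008506 rad/s

tan(θ) = y/150
sec²(θ) · dθ/dt = (1/150) · dy/dt
dθ/dt = cos²(θ)/150 · 2 = 150/(150² + 113²) · 2
dθ/dt = 0.008506 rad/s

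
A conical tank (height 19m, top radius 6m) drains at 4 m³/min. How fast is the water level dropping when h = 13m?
361/(1521π) ≈ 0.07555 m/min

r/h = 6/19, so r = (6/19)h
V = (1/3)πr²h = (1/3)π((6/19)h)²h = (12/361)πh³
dV/dh = (36/361)πh²
dh/dt = (dV/dt)/(dV/dh) = -4/((36/361)π·13²) = -361/(1521π) m/min
The level is dropping at 361/(1521π) ≈ 0.07555 m/min.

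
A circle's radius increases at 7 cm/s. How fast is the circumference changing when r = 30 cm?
14π cm/s

C = 2πr
dC/dt = 2π · dr/dt = 2π · 7 = 14π cm/s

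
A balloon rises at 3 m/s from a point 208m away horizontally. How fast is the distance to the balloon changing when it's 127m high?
381√59393/59393 ≈ 1.563 m/s

z² = 208² + y²
z = √(208² + 127²) = √59393
dz/dt = y/z · dy/dt = 127/√59393 · 3 = 381√59393/59393 ≈ 1.563 m/s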